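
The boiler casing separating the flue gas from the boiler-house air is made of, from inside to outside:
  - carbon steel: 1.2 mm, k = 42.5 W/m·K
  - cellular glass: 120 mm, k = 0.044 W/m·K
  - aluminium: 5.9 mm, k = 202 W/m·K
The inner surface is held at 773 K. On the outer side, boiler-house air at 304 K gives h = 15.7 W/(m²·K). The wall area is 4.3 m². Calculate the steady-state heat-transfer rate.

Q ≈ 723 W

Thermal resistances in series:
R_carbon steel = L/(kA) = 0.0012/(42.5×4.3) = 6.566×10^-6 K/W
R_cellular glass = L/(kA) = 0.12/(0.044×4.3) = 0.6342 K/W
R_aluminium = L/(kA) = 0.0059/(202×4.3) = 6.793×10^-6 K/W
R_outer film = 1/(h_o·A) = 1/(15.7×4.3) = 0.01481 K/W
R_total = 0.6491 K/W
Q = ΔT / R_total = 469 / 0.6491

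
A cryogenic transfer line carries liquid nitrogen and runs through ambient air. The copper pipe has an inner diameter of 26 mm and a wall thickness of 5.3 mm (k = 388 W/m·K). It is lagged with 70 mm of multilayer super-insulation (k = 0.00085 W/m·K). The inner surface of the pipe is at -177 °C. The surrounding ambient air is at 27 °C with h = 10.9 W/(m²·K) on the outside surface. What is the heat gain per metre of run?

Treating each annulus and film as a series resistance:
R_copper pipe wall = ln(18.3/13)/(2π×388×1) = 1.403×10^-4 K/W
R_multilayer super-insulation = ln(88.3/18.3)/(2π×0.00085×1) = 294.7 K/W
R_outer film = 1/(h_o·2πr_oL) = 1/(10.9×2π×0.0883×1) = 0.1654 K/W
R_total = 294.9 K/W
Q = ΔT/R_total = 204/294.9

q′ ≈ 0.692 W/m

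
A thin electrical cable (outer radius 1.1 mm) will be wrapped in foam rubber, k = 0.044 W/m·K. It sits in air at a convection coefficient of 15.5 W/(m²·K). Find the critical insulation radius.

r_cr ≈ 2.84 mm

For a cylinder r_cr = k/h = 0.044/15.5
r_cr = 2.84 mm; since the bare radius (1.1 mm) is below r_cr, adding a thin layer of insulation will *increase* heat loss.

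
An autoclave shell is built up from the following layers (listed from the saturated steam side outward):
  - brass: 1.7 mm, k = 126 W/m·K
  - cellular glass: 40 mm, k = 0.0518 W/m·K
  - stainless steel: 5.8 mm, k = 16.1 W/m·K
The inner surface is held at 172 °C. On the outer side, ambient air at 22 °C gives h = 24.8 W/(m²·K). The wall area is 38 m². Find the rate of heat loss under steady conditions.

Using the resistance-network approach (series):
R_brass = L/(kA) = 0.0017/(126×38) = 3.551×10^-7 K/W
R_cellular glass = L/(kA) = 0.04/(0.0518×38) = 0.02032 K/W
R_stainless steel = L/(kA) = 0.0058/(16.1×38) = 9.48×10^-6 K/W
R_outer film = 1/(h_o·A) = 1/(24.8×38) = 0.001061 K/W
R_total = 0.02139 K/W
Q = ΔT / R_total = 150 / 0.02139

Q ≈ 7010 W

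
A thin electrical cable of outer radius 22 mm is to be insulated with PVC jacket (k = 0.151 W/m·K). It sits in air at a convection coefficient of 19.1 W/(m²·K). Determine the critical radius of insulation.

r_cr ≈ 7.91 mm

For a cylinder r_cr = k/h = 0.151/19.1
r_cr = 7.91 mm; since the bare radius (22 mm) is above r_cr, any added insulation will reduce heat loss.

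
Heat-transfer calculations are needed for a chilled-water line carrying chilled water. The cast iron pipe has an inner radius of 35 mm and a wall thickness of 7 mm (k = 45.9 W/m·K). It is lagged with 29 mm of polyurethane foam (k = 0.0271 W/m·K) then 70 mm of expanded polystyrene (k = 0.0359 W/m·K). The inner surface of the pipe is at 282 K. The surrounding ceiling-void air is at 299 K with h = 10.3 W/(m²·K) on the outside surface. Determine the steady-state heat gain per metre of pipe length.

q′ ≈ 2.73 W/m

Cylindrical conduction, so R = ln(r₂/r₁)/(2πkL) per layer, in series:
R_cast iron pipe wall = ln(42/35)/(2π×45.9×1) = 6.322×10^-4 K/W
R_polyurethane foam = ln(71/42)/(2π×0.0271×1) = 3.083 K/W
R_expanded polystyrene = ln(141/71)/(2π×0.0359×1) = 3.042 K/W
R_outer film = 1/(h_o·2πr_oL) = 1/(10.3×2π×0.141×1) = 0.1096 K/W
R_total = 6.235 K/W
Q = ΔT/R_total = 17/6.235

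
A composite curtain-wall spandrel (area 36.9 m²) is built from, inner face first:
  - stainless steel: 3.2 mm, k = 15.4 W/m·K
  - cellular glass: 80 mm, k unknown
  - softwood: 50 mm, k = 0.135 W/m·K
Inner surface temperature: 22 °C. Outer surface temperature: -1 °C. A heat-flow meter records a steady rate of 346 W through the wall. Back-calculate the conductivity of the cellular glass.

k ≈ 0.0384 W/(m·K)

Treating each layer as a thermal resistance in series:
R_stainless steel = L/(kA) = 0.0032/(15.4×36.9) = 5.631×10^-6 K/W
R_softwood = L/(kA) = 0.05/(0.135×36.9) = 0.01004 K/W
Sum of known resistances R_other = 0.01004 K/W
Total R = ΔT/Q = 23/346 = 0.06647 K/W
R_cellular glass = R_total − R_other = 0.05643 K/W
k = L/(R·A) = 0.08/(0.05643×36.9)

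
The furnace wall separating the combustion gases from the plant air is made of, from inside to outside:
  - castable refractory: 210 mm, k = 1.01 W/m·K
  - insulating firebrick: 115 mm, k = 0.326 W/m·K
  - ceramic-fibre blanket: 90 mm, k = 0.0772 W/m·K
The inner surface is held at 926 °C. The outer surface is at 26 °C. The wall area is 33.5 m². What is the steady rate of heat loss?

Q ≈ 17500 W

Thermal resistances in series:
R_castable refractory = L/(kA) = 0.21/(1.01×33.5) = 0.006207 K/W
R_insulating firebrick = L/(kA) = 0.115/(0.326×33.5) = 0.01053 K/W
R_ceramic-fibre blanket = L/(kA) = 0.09/(0.0772×33.5) = 0.0348 K/W
R_total = 0.05154 K/W
Q = ΔT / R_total = 900 / 0.05154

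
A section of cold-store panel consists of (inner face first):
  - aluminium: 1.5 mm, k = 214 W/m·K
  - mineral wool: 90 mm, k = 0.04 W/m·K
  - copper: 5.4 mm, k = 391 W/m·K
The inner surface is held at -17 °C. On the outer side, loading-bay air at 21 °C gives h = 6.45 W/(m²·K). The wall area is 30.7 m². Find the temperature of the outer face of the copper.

T ≈ 18.6 °C

Series thermal resistances:
R_aluminium = L/(kA) = 0.0015/(214×30.7) = 2.283×10^-7 K/W
R_mineral wool = L/(kA) = 0.09/(0.04×30.7) = 0.07329 K/W
R_copper = L/(kA) = 0.0054/(391×30.7) = 4.499×10^-7 K/W
R_outer film = 1/(h_o·A) = 1/(6.45×30.7) = 0.00505 K/W
R_total = 0.07834 K/W;  Q = ΔT/R_total = 38/0.07834 = 485.1 W
T_interface = T_inner + Q·ΣR(inner→interface) = -17 + 485×0.07329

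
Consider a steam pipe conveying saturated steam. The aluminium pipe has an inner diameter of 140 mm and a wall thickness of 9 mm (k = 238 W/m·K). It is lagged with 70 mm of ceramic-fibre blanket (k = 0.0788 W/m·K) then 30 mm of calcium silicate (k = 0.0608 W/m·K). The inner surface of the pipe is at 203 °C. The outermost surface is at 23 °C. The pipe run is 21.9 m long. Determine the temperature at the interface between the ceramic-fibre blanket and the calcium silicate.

Per-layer cylindrical resistances, series-summed:
R_aluminium pipe wall = ln(79/70)/(2π×238×21.9) = 3.693×10^-6 K/W
R_ceramic-fibre blanket = ln(149/79)/(2π×0.0788×21.9) = 0.05852 K/W
R_calcium silicate = ln(179/149)/(2π×0.0608×21.9) = 0.02193 K/W
R_total = 0.08045 K/W
Q = ΔT/R_total = 180/0.08045
Q = 2240 W
T_interface = T_inner − Q·ΣR(inner→interface) = 203 − 2240×0.05852

T ≈ 72.1 °C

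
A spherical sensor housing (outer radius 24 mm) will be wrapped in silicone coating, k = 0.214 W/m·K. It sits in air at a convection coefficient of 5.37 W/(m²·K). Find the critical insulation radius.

r_cr ≈ 79.7 mm

For a sphere r_cr = 2k/h = 2×0.214/5.37
r_cr = 79.7 mm; since the bare radius (24 mm) is below r_cr, adding a thin layer of insulation will *increase* heat loss.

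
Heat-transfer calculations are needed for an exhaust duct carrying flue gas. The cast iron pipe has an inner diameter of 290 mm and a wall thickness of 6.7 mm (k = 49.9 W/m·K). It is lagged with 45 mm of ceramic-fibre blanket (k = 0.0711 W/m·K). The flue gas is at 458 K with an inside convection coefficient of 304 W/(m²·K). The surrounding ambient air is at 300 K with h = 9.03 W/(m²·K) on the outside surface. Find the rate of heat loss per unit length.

Per-layer cylindrical resistances, series-summed:
R_inner film = 1/(h_i·2πr₁L) = 1/(304×2π×0.145×1) = 0.003611 K/W
R_cast iron pipe wall = ln(151.7/145)/(2π×49.9×1) = 1.441×10^-4 K/W
R_ceramic-fibre blanket = ln(196.7/151.7)/(2π×0.0711×1) = 0.5815 K/W
R_outer film = 1/(h_o·2πr_oL) = 1/(9.03×2π×0.1967×1) = 0.0896 K/W
R_total = 0.6749 K/W
Q = ΔT/R_total = 158/0.6749

q′ ≈ 234 W/m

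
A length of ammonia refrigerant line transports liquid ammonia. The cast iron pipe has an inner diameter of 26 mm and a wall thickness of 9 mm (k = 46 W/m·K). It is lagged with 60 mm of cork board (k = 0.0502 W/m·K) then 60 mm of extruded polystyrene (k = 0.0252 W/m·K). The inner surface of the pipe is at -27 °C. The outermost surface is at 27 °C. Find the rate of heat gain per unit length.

Per-layer cylindrical resistances, series-summed:
R_cast iron pipe wall = ln(22/13)/(2π×46×1) = 0.00182 K/W
R_cork board = ln(82/22)/(2π×0.0502×1) = 4.171 K/W
R_extruded polystyrene = ln(142/82)/(2π×0.0252×1) = 3.468 K/W
R_total = 7.641 K/W
Q = ΔT/R_total = 54/7.641

q′ ≈ 7.07 W/m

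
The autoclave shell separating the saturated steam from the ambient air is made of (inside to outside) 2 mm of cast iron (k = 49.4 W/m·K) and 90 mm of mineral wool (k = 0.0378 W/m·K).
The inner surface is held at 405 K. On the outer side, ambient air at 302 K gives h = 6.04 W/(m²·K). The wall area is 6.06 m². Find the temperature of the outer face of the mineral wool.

Series thermal resistances:
R_cast iron = L/(kA) = 0.002/(49.4×6.06) = 6.681×10^-6 K/W
R_mineral wool = L/(kA) = 0.09/(0.0378×6.06) = 0.3929 K/W
R_outer film = 1/(h_o·A) = 1/(6.04×6.06) = 0.02732 K/W
R_total = 0.4202 K/W;  Q = ΔT/R_total = 103/0.4202 = 245.1 W
T_interface = T_inner − Q·ΣR(inner→interface) = 405 − 245×0.3929

T ≈ 309 K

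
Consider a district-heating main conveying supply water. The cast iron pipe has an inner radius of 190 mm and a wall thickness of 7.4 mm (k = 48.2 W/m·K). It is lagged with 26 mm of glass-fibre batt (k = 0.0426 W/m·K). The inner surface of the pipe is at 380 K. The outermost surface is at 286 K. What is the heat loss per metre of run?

For a radial system each layer contributes R = ln(r_out/r_in)/(2πkL); films add R = 1/(hA).
R_cast iron pipe wall = ln(197.4/190)/(2π×48.2×1) = 1.262×10^-4 K/W
R_glass-fibre batt = ln(223.4/197.4)/(2π×0.0426×1) = 0.4623 K/W
R_total = 0.4624 K/W
Q = ΔT/R_total = 94/0.4624

q′ ≈ 203 W/m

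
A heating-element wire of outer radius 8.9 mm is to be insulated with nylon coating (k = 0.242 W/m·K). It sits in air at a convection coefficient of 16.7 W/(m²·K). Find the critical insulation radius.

r_cr ≈ 14.5 mm

For a cylinder r_cr = k/h = 0.242/16.7
r_cr = 14.5 mm; since the bare radius (8.9 mm) is below r_cr, adding a thin layer of insulation will *increase* heat loss.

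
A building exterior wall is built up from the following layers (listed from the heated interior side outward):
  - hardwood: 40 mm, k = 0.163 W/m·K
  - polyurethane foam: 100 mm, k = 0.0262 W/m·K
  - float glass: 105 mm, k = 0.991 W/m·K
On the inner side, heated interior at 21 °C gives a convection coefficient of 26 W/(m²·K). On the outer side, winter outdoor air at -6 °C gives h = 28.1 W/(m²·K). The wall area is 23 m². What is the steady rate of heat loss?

Thermal resistances in series:
R_inner film = 1/(h_i·A) = 1/(26×23) = 0.001672 K/W
R_hardwood = L/(kA) = 0.04/(0.163×23) = 0.01067 K/W
R_polyurethane foam = L/(kA) = 0.1/(0.0262×23) = 0.1659 K/W
R_float glass = L/(kA) = 0.105/(0.991×23) = 0.004607 K/W
R_outer film = 1/(h_o·A) = 1/(28.1×23) = 0.001547 K/W
R_total = 0.1844 K/W
Q = ΔT / R_total = 27 / 0.1844

Q ≈ 146 W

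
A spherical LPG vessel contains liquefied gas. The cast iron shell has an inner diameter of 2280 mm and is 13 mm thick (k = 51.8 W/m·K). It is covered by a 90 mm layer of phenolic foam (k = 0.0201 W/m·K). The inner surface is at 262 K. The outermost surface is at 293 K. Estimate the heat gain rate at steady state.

Q ≈ 125 W

For a spherical shell R = (1/r₁ − 1/r₂)/(4πk); film R = 1/(h·4πr²). In series:
R_cast iron shell = (1/1.14 − 1/1.153)/(4π×51.8) = 1.519×10^-5 K/W
R_phenolic foam = (1/1.153 − 1/1.243)/(4π×0.0201) = 0.2486 K/W
R_total = 0.2486 K/W
Q = ΔT/R_total = 31/0.2486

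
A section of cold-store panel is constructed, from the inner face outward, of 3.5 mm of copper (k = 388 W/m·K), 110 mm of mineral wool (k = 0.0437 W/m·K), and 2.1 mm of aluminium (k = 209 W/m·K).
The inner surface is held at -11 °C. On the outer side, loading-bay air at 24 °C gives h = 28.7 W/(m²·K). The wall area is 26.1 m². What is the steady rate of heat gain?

Q ≈ 358 W

Model the wall as resistances in series:
R_copper = L/(kA) = 0.0035/(388×26.1) = 3.456×10^-7 K/W
R_mineral wool = L/(kA) = 0.11/(0.0437×26.1) = 0.09644 K/W
R_aluminium = L/(kA) = 0.0021/(209×26.1) = 3.85×10^-7 K/W
R_outer film = 1/(h_o·A) = 1/(28.7×26.1) = 0.001335 K/W
R_total = 0.09778 K/W
Q = ΔT / R_total = 35 / 0.09778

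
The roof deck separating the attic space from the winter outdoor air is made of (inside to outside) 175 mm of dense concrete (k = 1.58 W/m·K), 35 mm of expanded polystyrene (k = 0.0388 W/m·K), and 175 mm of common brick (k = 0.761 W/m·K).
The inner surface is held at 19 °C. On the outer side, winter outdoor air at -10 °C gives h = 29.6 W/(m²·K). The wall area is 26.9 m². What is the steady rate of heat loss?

Q ≈ 611 W

Thermal resistances in series:
R_dense concrete = L/(kA) = 0.175/(1.58×26.9) = 0.004117 K/W
R_expanded polystyrene = L/(kA) = 0.035/(0.0388×26.9) = 0.03353 K/W
R_common brick = L/(kA) = 0.175/(0.761×26.9) = 0.008549 K/W
R_outer film = 1/(h_o·A) = 1/(29.6×26.9) = 0.001256 K/W
R_total = 0.04746 K/W
Q = ΔT / R_total = 29 / 0.04746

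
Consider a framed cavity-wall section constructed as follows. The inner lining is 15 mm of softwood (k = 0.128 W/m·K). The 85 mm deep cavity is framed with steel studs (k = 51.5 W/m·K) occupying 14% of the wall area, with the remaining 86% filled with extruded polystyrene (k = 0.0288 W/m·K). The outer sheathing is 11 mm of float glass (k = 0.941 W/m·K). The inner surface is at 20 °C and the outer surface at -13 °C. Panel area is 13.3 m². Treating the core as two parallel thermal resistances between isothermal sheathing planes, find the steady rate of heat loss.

Sheathing layers in series; stud and cavity paths in parallel between them.
R_inner = 0.015/(0.128×13.3) = 0.008811 K/W
R_stud  = 0.085/(51.5×0.14×13.3) = 8.864×10^-4 K/W
R_cav   = 0.085/(0.0288×0.86×13.3) = 0.258 K/W
1/R_core = 1/R_stud + 1/R_cav → R_core = 8.834×10^-4 K/W
R_outer = 0.011/(0.941×13.3) = 8.789×10^-4 K/W
R_total = 0.01057 K/W
Q = ΔT/R_total = 33/0.01057

Q ≈ 3120 W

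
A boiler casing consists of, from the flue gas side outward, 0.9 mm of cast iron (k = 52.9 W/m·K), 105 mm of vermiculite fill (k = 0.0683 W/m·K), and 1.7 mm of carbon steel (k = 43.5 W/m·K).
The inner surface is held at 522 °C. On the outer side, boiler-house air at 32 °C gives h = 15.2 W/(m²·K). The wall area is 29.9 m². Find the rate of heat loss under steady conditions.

Q ≈ 9140 W

Model the wall as resistances in series:
R_cast iron = L/(kA) = 0.0009/(52.9×29.9) = 5.69×10^-7 K/W
R_vermiculite fill = L/(kA) = 0.105/(0.0683×29.9) = 0.05142 K/W
R_carbon steel = L/(kA) = 0.0017/(43.5×29.9) = 1.307×10^-6 K/W
R_outer film = 1/(h_o·A) = 1/(15.2×29.9) = 0.0022 K/W
R_total = 0.05362 K/W
Q = ΔT / R_total = 490 / 0.05362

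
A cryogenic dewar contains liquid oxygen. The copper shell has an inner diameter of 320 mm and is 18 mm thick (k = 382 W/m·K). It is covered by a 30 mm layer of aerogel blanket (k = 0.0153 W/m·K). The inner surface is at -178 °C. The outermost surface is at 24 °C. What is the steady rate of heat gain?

For a spherical shell R = (1/r₁ − 1/r₂)/(4πk); film R = 1/(h·4πr²). In series:
R_copper shell = (1/0.16 − 1/0.178)/(4π×382) = 1.317×10^-4 K/W
R_aerogel blanket = (1/0.178 − 1/0.208)/(4π×0.0153) = 4.214 K/W
R_total = 4.215 K/W
Q = ΔT/R_total = 202/4.215

Q ≈ 47.9 W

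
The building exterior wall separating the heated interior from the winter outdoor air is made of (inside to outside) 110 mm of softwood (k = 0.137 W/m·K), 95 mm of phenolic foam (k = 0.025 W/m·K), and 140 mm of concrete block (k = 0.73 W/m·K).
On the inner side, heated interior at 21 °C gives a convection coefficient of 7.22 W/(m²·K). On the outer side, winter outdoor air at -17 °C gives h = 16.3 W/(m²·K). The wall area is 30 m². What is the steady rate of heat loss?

Treating each layer as a thermal resistance in series:
R_inner film = 1/(h_i·A) = 1/(7.22×30) = 0.004617 K/W
R_softwood = L/(kA) = 0.11/(0.137×30) = 0.02676 K/W
R_phenolic foam = L/(kA) = 0.095/(0.025×30) = 0.1267 K/W
R_concrete block = L/(kA) = 0.14/(0.73×30) = 0.006393 K/W
R_outer film = 1/(h_o·A) = 1/(16.3×30) = 0.002045 K/W
R_total = 0.1665 K/W
Q = ΔT / R_total = 38 / 0.1665

Q ≈ 228 W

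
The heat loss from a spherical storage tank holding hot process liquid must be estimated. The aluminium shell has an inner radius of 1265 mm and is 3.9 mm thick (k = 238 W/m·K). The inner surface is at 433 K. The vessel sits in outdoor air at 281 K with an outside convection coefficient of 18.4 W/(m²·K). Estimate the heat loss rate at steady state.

Q ≈ 56600 W

Spherical conduction: R = (1/r_in − 1/r_out)/(4πk) per layer; series-sum.
R_aluminium shell = (1/1.265 − 1/1.2689)/(4π×238) = 8.124×10^-7 K/W
R_outer film = 1/(h·4πr_o²) = 1/(18.4×4π×1.2689²) = 0.002686 K/W
R_total = 0.002687 K/W
Q = ΔT/R_total = 152/0.002687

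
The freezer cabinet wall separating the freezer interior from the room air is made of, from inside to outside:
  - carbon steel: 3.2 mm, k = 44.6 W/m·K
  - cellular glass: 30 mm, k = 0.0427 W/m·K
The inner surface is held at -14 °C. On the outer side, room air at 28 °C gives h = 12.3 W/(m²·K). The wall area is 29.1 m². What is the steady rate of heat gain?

Model the wall as resistances in series:
R_carbon steel = L/(kA) = 0.0032/(44.6×29.1) = 2.466×10^-6 K/W
R_cellular glass = L/(kA) = 0.03/(0.0427×29.1) = 0.02414 K/W
R_outer film = 1/(h_o·A) = 1/(12.3×29.1) = 0.002794 K/W
R_total = 0.02694 K/W
Q = ΔT / R_total = 42 / 0.02694

Q ≈ 1560 W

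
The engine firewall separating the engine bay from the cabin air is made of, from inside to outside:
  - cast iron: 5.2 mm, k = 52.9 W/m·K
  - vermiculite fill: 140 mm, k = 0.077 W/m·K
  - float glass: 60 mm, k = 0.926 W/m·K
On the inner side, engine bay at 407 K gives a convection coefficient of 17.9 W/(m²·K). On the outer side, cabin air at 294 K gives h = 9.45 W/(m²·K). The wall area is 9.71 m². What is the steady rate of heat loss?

Q ≈ 537 W

Treating each layer as a thermal resistance in series:
R_inner film = 1/(h_i·A) = 1/(17.9×9.71) = 0.005753 K/W
R_cast iron = L/(kA) = 0.0052/(52.9×9.71) = 1.012×10^-5 K/W
R_vermiculite fill = L/(kA) = 0.14/(0.077×9.71) = 0.1872 K/W
R_float glass = L/(kA) = 0.06/(0.926×9.71) = 0.006673 K/W
R_outer film = 1/(h_o·A) = 1/(9.45×9.71) = 0.0109 K/W
R_total = 0.2106 K/W
Q = ΔT / R_total = 113 / 0.2106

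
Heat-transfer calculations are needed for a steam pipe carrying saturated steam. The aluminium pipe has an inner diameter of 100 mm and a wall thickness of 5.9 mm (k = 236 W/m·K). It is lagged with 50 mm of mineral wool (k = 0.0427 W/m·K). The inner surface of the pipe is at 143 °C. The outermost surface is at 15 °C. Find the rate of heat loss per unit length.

For a radial system each layer contributes R = ln(r_out/r_in)/(2πkL); films add R = 1/(hA).
R_aluminium pipe wall = ln(55.9/50)/(2π×236×1) = 7.522×10^-5 K/W
R_mineral wool = ln(105.9/55.9)/(2π×0.0427×1) = 2.381 K/W
R_total = 2.382 K/W
Q = ΔT/R_total = 128/2.382

q′ ≈ 53.7 W/m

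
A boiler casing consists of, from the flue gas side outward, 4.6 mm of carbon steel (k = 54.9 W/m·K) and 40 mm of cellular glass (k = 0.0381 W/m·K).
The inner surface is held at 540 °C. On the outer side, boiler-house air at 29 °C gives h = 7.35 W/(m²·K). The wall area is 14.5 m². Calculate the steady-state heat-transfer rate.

Treating each layer as a thermal resistance in series:
R_carbon steel = L/(kA) = 0.0046/(54.9×14.5) = 5.779×10^-6 K/W
R_cellular glass = L/(kA) = 0.04/(0.0381×14.5) = 0.0724 K/W
R_outer film = 1/(h_o·A) = 1/(7.35×14.5) = 0.009383 K/W
R_total = 0.08179 K/W
Q = ΔT / R_total = 511 / 0.08179

Q ≈ 6250 W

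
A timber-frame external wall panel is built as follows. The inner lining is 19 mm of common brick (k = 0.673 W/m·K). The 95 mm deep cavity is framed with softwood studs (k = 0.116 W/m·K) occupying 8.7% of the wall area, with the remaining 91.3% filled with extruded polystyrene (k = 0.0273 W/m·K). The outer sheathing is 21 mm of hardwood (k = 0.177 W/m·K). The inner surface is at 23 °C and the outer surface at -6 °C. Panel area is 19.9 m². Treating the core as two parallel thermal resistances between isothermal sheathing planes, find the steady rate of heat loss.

Sheathing layers in series; stud and cavity paths in parallel between them.
R_inner = 0.019/(0.673×19.9) = 0.001419 K/W
R_stud  = 0.095/(0.116×0.087×19.9) = 0.473 K/W
R_cav   = 0.095/(0.0273×0.913×19.9) = 0.1915 K/W
1/R_core = 1/R_stud + 1/R_cav → R_core = 0.1363 K/W
R_outer = 0.021/(0.177×19.9) = 0.005962 K/W
R_total = 0.1437 K/W
Q = ΔT/R_total = 29/0.1437

Q ≈ 202 W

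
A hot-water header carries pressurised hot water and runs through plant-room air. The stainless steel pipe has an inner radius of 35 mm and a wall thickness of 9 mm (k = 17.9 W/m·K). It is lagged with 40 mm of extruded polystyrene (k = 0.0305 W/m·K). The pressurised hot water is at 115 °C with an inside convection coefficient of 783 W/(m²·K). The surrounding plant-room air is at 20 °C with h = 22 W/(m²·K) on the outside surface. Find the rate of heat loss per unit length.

Radial resistances (cylindrical: R_cond = ln(r_o/r_i)/(2πkL), R_conv = 1/(h·2πrL)):
R_inner film = 1/(h_i·2πr₁L) = 1/(783×2π×0.035×1) = 0.005808 K/W
R_stainless steel pipe wall = ln(44/35)/(2π×17.9×1) = 0.002035 K/W
R_extruded polystyrene = ln(84/44)/(2π×0.0305×1) = 3.374 K/W
R_outer film = 1/(h_o·2πr_oL) = 1/(22×2π×0.084×1) = 0.08612 K/W
R_total = 3.468 K/W
Q = ΔT/R_total = 95/3.468

q′ ≈ 27.4 W/m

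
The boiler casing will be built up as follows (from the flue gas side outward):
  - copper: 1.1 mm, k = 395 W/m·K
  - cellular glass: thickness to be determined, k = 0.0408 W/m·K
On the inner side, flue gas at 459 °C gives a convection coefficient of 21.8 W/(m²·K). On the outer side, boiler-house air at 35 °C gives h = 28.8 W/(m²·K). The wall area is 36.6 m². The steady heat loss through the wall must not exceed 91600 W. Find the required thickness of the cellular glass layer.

Series thermal resistances:
R_inner film = 1/(h_i·A) = 1/(21.8×36.6) = 0.001253 K/W
R_copper = L/(kA) = 0.0011/(395×36.6) = 7.609×10^-8 K/W
R_outer film = 1/(h_o·A) = 1/(28.8×36.6) = 9.487×10^-4 K/W
Sum of the known resistances R_other = 0.002202 K/W
Required total resistance R_tot = ΔT/Q_allow = 424/91600 = 0.004629 K/W
R_cellular glass = R_tot − R_other = 0.002427 K/W
L = R·k·A = 0.002427×0.0408×36.6

L ≈ 3.62 mm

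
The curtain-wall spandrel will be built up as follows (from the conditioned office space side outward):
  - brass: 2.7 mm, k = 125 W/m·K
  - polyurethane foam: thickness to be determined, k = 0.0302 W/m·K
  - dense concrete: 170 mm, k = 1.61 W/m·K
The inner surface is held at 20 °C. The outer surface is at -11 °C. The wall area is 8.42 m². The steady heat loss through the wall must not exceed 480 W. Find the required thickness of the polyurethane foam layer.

Using the resistance-network approach (series):
R_brass = L/(kA) = 0.0027/(125×8.42) = 2.565×10^-6 K/W
R_dense concrete = L/(kA) = 0.17/(1.61×8.42) = 0.01254 K/W
Sum of the known resistances R_other = 0.01254 K/W
Required total resistance R_tot = ΔT/Q_allow = 31/480 = 0.06458 K/W
R_polyurethane foam = R_tot − R_other = 0.05204 K/W
L = R·k·A = 0.05204×0.0302×8.42

L ≈ 13.2 mm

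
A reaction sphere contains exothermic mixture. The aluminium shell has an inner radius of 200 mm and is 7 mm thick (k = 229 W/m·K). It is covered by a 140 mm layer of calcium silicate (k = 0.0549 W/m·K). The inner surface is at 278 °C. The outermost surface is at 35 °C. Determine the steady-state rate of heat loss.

Spherical conduction: R = (1/r_in − 1/r_out)/(4πk) per layer; series-sum.
R_aluminium shell = (1/0.2 − 1/0.207)/(4π×229) = 5.876×10^-5 K/W
R_calcium silicate = (1/0.207 − 1/0.347)/(4π×0.0549) = 2.825 K/W
R_total = 2.825 K/W
Q = ΔT/R_total = 243/2.825

Q ≈ 86 W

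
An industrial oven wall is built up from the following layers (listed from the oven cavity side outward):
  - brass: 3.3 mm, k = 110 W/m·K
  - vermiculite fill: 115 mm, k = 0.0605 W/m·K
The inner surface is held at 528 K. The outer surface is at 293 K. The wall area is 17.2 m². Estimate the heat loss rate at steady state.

Q ≈ 2130 W

Series thermal resistances:
R_brass = L/(kA) = 0.0033/(110×17.2) = 1.744×10^-6 K/W
R_vermiculite fill = L/(kA) = 0.115/(0.0605×17.2) = 0.1105 K/W
R_total = 0.1105 K/W
Q = ΔT / R_total = 235 / 0.1105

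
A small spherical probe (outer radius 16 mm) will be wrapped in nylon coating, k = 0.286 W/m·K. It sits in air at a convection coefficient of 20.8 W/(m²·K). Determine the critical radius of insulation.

For a sphere r_cr = 2k/h = 2×0.286/20.8
r_cr = 27.5 mm; since the bare radius (16 mm) is below r_cr, adding a thin layer of insulation will *increase* heat loss.

r_cr ≈ 27.5 mm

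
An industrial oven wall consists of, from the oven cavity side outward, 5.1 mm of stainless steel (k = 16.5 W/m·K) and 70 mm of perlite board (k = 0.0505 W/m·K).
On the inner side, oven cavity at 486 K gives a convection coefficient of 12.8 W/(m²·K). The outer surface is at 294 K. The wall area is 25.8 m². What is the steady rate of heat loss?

Q ≈ 3380 W

Using the resistance-network approach (series):
R_inner film = 1/(h_i·A) = 1/(12.8×25.8) = 0.003028 K/W
R_stainless steel = L/(kA) = 0.0051/(16.5×25.8) = 1.198×10^-5 K/W
R_perlite board = L/(kA) = 0.07/(0.0505×25.8) = 0.05373 K/W
R_total = 0.05677 K/W
Q = ΔT / R_total = 192 / 0.05677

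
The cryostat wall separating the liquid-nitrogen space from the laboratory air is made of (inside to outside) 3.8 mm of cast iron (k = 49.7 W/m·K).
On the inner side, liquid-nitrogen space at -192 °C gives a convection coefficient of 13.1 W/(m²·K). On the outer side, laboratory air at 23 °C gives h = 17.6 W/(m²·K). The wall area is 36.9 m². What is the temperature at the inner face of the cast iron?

T ≈ -68.8 °C

Series thermal resistances:
R_inner film = 1/(h_i·A) = 1/(13.1×36.9) = 0.002069 K/W
R_cast iron = L/(kA) = 0.0038/(49.7×36.9) = 2.072×10^-6 K/W
R_outer film = 1/(h_o·A) = 1/(17.6×36.9) = 0.00154 K/W
R_total = 0.003611 K/W;  Q = ΔT/R_total = 215/0.003611 = 59550 W
T_interface = T_inner + Q·ΣR(inner→interface) = -192 + 59500×0.002069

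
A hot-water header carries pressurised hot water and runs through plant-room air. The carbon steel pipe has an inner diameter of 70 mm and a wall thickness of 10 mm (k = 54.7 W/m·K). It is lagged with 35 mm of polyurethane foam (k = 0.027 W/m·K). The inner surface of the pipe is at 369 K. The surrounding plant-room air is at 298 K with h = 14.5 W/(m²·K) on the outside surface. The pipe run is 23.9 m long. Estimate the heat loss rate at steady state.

Radial resistances (cylindrical: R_cond = ln(r_o/r_i)/(2πkL), R_conv = 1/(h·2πrL)):
R_carbon steel pipe wall = ln(45/35)/(2π×54.7×23.9) = 3.06×10^-5 K/W
R_polyurethane foam = ln(80/45)/(2π×0.027×23.9) = 0.1419 K/W
R_outer film = 1/(h_o·2πr_oL) = 1/(14.5×2π×0.08×23.9) = 0.005741 K/W
R_total = 0.1477 K/W
Q = ΔT/R_total = 71/0.1477

Q ≈ 481 W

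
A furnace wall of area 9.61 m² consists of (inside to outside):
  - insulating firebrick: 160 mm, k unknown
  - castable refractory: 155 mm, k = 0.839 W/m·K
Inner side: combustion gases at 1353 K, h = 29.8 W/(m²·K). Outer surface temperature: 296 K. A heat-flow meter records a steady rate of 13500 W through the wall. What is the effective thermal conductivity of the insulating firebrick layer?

k ≈ 0.3 W/(m·K)

Using the resistance-network approach (series):
R_inner film = 1/(h_i·A) = 1/(29.8×9.61) = 0.003492 K/W
R_castable refractory = L/(kA) = 0.155/(0.839×9.61) = 0.01922 K/W
Sum of known resistances R_other = 0.02272 K/W
Total R = ΔT/Q = 1057/13500 = 0.0783 K/W
R_insulating firebrick = R_total − R_other = 0.05558 K/W
k = L/(R·A) = 0.16/(0.05558×9.61)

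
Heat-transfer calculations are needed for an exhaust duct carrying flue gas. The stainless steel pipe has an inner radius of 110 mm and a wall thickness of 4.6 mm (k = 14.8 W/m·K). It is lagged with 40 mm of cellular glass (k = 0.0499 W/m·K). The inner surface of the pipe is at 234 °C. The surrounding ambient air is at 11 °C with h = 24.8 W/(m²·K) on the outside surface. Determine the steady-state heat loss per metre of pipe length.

For a radial system each layer contributes R = ln(r_out/r_in)/(2πkL); films add R = 1/(hA).
R_stainless steel pipe wall = ln(114.6/110)/(2π×14.8×1) = 4.406×10^-4 K/W
R_cellular glass = ln(154.6/114.6)/(2π×0.0499×1) = 0.9549 K/W
R_outer film = 1/(h_o·2πr_oL) = 1/(24.8×2π×0.1546×1) = 0.04151 K/W
R_total = 0.9969 K/W
Q = ΔT/R_total = 223/0.9969

q′ ≈ 224 W/m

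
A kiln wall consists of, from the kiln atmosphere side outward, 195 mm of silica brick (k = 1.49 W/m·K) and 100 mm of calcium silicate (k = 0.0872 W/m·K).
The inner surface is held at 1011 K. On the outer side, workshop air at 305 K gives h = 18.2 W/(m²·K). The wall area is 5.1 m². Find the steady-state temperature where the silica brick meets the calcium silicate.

T ≈ 942 K

Treating each layer as a thermal resistance in series:
R_silica brick = L/(kA) = 0.195/(1.49×5.1) = 0.02566 K/W
R_calcium silicate = L/(kA) = 0.1/(0.0872×5.1) = 0.2249 K/W
R_outer film = 1/(h_o·A) = 1/(18.2×5.1) = 0.01077 K/W
R_total = 0.2613 K/W;  Q = ΔT/R_total = 706/0.2613 = 2702 W
T_interface = T_inner − Q·ΣR(inner→interface) = 1011 − 2700×0.02566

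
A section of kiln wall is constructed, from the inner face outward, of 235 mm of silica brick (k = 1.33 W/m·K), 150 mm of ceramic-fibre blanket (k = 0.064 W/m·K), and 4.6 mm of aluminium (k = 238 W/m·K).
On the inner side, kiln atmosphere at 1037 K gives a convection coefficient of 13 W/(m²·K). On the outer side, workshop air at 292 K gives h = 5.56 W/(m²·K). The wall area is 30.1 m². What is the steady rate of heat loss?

Q ≈ 8070 W

Model the wall as resistances in series:
R_inner film = 1/(h_i·A) = 1/(13×30.1) = 0.002556 K/W
R_silica brick = L/(kA) = 0.235/(1.33×30.1) = 0.00587 K/W
R_ceramic-fibre blanket = L/(kA) = 0.15/(0.064×30.1) = 0.07787 K/W
R_aluminium = L/(kA) = 0.0046/(238×30.1) = 6.421×10^-7 K/W
R_outer film = 1/(h_o·A) = 1/(5.56×30.1) = 0.005975 K/W
R_total = 0.09227 K/W
Q = ΔT / R_total = 745 / 0.09227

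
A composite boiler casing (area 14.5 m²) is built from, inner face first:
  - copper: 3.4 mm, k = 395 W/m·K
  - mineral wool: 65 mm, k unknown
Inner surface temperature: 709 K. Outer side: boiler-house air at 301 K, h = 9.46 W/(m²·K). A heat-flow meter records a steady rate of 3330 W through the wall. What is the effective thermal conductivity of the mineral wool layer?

Using the resistance-network approach (series):
R_copper = L/(kA) = 0.0034/(395×14.5) = 5.936×10^-7 K/W
R_outer film = 1/(h_o·A) = 1/(9.46×14.5) = 0.00729 K/W
Sum of known resistances R_other = 0.007291 K/W
Total R = ΔT/Q = 408/3330 = 0.1225 K/W
R_mineral wool = R_total − R_other = 0.1152 K/W
k = L/(R·A) = 0.065/(0.1152×14.5)

k ≈ 0.0389 W/(m·K)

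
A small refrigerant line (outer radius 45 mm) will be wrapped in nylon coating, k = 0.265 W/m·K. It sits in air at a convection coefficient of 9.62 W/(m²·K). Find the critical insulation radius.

For a cylinder r_cr = k/h = 0.265/9.62
r_cr = 27.5 mm; since the bare radius (45 mm) is above r_cr, any added insulation will reduce heat loss.

r_cr ≈ 27.5 mm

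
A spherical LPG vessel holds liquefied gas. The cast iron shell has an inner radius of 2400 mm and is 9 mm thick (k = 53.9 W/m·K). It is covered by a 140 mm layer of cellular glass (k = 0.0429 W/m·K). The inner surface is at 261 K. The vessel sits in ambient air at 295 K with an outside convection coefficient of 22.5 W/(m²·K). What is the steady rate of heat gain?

Q ≈ 794 W

Radial (spherical) resistances in series:
R_cast iron shell = (1/2.4 − 1/2.409)/(4π×53.9) = 2.298×10^-6 K/W
R_cellular glass = (1/2.409 − 1/2.549)/(4π×0.0429) = 0.04229 K/W
R_outer film = 1/(h·4πr_o²) = 1/(22.5×4π×2.549²) = 5.443×10^-4 K/W
R_total = 0.04284 K/W
Q = ΔT/R_total = 34/0.04284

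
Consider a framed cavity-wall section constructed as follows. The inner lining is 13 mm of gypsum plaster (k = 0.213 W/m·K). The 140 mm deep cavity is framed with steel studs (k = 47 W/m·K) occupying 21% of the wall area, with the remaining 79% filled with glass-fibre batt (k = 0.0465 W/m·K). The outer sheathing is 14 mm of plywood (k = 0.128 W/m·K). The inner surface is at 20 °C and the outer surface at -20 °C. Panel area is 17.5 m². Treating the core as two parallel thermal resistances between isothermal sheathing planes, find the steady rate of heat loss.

Sheathing layers in series; stud and cavity paths in parallel between them.
R_inner = 0.013/(0.213×17.5) = 0.003488 K/W
R_stud  = 0.14/(47×0.21×17.5) = 8.105×10^-4 K/W
R_cav   = 0.14/(0.0465×0.79×17.5) = 0.2178 K/W
1/R_core = 1/R_stud + 1/R_cav → R_core = 8.075×10^-4 K/W
R_outer = 0.014/(0.128×17.5) = 0.00625 K/W
R_total = 0.01055 K/W
Q = ΔT/R_total = 40/0.01055

Q ≈ 3790 W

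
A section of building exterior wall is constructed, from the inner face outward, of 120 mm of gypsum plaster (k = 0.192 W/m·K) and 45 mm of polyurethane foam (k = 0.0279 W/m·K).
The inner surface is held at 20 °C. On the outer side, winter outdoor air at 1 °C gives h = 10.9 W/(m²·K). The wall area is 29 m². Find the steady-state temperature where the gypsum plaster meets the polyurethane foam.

Model the wall as resistances in series:
R_gypsum plaster = L/(kA) = 0.12/(0.192×29) = 0.02155 K/W
R_polyurethane foam = L/(kA) = 0.045/(0.0279×29) = 0.05562 K/W
R_outer film = 1/(h_o·A) = 1/(10.9×29) = 0.003164 K/W
R_total = 0.08033 K/W;  Q = ΔT/R_total = 19/0.08033 = 236.5 W
T_interface = T_inner − Q·ΣR(inner→interface) = 20 − 237×0.02155

T ≈ 14.9 °C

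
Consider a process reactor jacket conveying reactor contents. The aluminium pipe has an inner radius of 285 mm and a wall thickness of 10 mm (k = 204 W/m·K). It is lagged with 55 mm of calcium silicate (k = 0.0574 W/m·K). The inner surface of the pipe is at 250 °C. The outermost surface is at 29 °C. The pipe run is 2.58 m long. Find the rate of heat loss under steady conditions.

Treating each annulus and film as a series resistance:
R_aluminium pipe wall = ln(295/285)/(2π×204×2.58) = 1.043×10^-5 K/W
R_calcium silicate = ln(350/295)/(2π×0.0574×2.58) = 0.1837 K/W
R_total = 0.1837 K/W
Q = ΔT/R_total = 221/0.1837

Q ≈ 1200 W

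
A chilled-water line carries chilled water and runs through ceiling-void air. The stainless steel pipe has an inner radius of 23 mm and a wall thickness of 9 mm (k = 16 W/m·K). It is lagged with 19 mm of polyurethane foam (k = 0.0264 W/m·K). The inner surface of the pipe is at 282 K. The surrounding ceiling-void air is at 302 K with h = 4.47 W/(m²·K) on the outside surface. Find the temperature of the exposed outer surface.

Treating each annulus and film as a series resistance:
R_stainless steel pipe wall = ln(32/23)/(2π×16×1) = 0.003285 K/W
R_polyurethane foam = ln(51/32)/(2π×0.0264×1) = 2.81 K/W
R_outer film = 1/(h_o·2πr_oL) = 1/(4.47×2π×0.051×1) = 0.6981 K/W
R_total = 3.511 K/W
Q = ΔT/R_total = 20/3.511
Q = 5.7 W/m
T_interface = T_inner + Q·ΣR(inner→interface) = 282 + 5.7×2.813

T ≈ 298 K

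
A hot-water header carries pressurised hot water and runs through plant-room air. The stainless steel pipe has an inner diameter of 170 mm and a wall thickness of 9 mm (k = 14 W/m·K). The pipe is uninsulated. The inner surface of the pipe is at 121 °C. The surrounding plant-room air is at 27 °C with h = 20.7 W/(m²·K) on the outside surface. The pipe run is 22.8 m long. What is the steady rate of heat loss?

Q ≈ 25800 W

Treating each annulus and film as a series resistance:
R_stainless steel pipe wall = ln(94/85)/(2π×14×22.8) = 5.018×10^-5 K/W
R_outer film = 1/(h_o·2πr_oL) = 1/(20.7×2π×0.094×22.8) = 0.003587 K/W
R_total = 0.003638 K/W
Q = ΔT/R_total = 94/0.003638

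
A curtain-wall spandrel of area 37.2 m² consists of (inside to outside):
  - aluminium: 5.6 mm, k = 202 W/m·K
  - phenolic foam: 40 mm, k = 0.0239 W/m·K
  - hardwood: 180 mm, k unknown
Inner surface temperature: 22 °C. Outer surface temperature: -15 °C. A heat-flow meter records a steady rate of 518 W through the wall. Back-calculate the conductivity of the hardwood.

k ≈ 0.183 W/(m·K)

Using the resistance-network approach (series):
R_aluminium = L/(kA) = 0.0056/(202×37.2) = 7.452×10^-7 K/W
R_phenolic foam = L/(kA) = 0.04/(0.0239×37.2) = 0.04499 K/W
Sum of known resistances R_other = 0.04499 K/W
Total R = ΔT/Q = 37/518 = 0.07143 K/W
R_hardwood = R_total − R_other = 0.02644 K/W
k = L/(R·A) = 0.18/(0.02644×37.2)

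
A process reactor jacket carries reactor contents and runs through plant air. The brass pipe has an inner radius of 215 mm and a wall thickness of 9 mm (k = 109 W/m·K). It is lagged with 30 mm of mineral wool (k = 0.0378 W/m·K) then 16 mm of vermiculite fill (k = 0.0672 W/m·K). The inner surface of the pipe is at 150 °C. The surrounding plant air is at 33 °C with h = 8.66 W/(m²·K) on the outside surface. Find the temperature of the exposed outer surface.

For a radial system each layer contributes R = ln(r_out/r_in)/(2πkL); films add R = 1/(hA).
R_brass pipe wall = ln(224/215)/(2π×109×1) = 5.988×10^-5 K/W
R_mineral wool = ln(254/224)/(2π×0.0378×1) = 0.5292 K/W
R_vermiculite fill = ln(270/254)/(2π×0.0672×1) = 0.1447 K/W
R_outer film = 1/(h_o·2πr_oL) = 1/(8.66×2π×0.27×1) = 0.06807 K/W
R_total = 0.742 K/W
Q = ΔT/R_total = 117/0.742
Q = 158 W/m
T_interface = T_inner − Q·ΣR(inner→interface) = 150 − 158×0.6739

T ≈ 43.7 °C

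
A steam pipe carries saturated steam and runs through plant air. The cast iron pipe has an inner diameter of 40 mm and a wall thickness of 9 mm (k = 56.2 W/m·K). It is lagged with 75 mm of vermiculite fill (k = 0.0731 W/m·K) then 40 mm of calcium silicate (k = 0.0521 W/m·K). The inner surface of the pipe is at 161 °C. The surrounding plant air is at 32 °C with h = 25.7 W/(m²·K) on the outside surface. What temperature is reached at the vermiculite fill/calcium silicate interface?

T ≈ 67 °C

Cylindrical conduction, so R = ln(r₂/r₁)/(2πkL) per layer, in series:
R_cast iron pipe wall = ln(29/20)/(2π×56.2×1) = 0.001052 K/W
R_vermiculite fill = ln(104/29)/(2π×0.0731×1) = 2.781 K/W
R_calcium silicate = ln(144/104)/(2π×0.0521×1) = 0.9941 K/W
R_outer film = 1/(h_o·2πr_oL) = 1/(25.7×2π×0.144×1) = 0.04301 K/W
R_total = 3.819 K/W
Q = ΔT/R_total = 129/3.819
Q = 33.8 W/m
T_interface = T_inner − Q·ΣR(inner→interface) = 161 − 33.8×2.782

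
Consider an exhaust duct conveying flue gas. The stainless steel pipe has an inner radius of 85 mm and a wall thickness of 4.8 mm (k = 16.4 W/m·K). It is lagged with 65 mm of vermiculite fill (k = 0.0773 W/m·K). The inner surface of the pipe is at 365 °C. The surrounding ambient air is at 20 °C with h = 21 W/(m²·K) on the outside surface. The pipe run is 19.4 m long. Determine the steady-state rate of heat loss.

Per-layer cylindrical resistances, series-summed:
R_stainless steel pipe wall = ln(89.8/85)/(2π×16.4×19.4) = 2.748×10^-5 K/W
R_vermiculite fill = ln(154.8/89.8)/(2π×0.0773×19.4) = 0.05779 K/W
R_outer film = 1/(h_o·2πr_oL) = 1/(21×2π×0.1548×19.4) = 0.002524 K/W
R_total = 0.06034 K/W
Q = ΔT/R_total = 345/0.06034

Q ≈ 5720 W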